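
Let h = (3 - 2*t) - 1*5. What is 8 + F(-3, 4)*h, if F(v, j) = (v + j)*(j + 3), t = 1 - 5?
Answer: 50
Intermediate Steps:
t = -4
F(v, j) = (3 + j)*(j + v) (F(v, j) = (j + v)*(3 + j) = (3 + j)*(j + v))
h = 6 (h = (3 - 2*(-4)) - 1*5 = (3 + 8) - 5 = 11 - 5 = 6)
8 + F(-3, 4)*h = 8 + (4**2 + 3*4 + 3*(-3) + 4*(-3))*6 = 8 + (16 + 12 - 9 - 12)*6 = 8 + 7*6 = 8 + 42 = 50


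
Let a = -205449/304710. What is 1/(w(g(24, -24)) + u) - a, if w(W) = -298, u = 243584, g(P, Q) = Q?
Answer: 4165264177/6177639755 ≈ 0.67425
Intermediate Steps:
a = -68483/101570 (a = -205449*1/304710 = -68483/101570 ≈ -0.67424)
1/(w(g(24, -24)) + u) - a = 1/(-298 + 243584) - 1*(-68483/101570) = 1/243286 + 68483/101570 = 4165264177/6177639755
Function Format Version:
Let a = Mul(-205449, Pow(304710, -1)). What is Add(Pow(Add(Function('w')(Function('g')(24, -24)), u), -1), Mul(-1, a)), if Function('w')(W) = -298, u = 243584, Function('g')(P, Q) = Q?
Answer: Rational(4165264177, 6177639755) ≈ 0.67425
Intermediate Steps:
a = Rational(-68483, 101570) (a = Mul(-205449, Rational(1, 304710)) = Rational(-68483, 101570) ≈ -0.67424)
Add(Pow(Add(Function('w')(Function('g')(24, -24)), u), -1), Mul(-1, a)) = Add(Pow(Add(-298, 243584), -1), Mul(-1, Rational(-68483, 101570))) = Add(Pow(243286, -1), Rational(68483, 101570)) = Add(Rational(1, 243286), Rational(68483, 101570)) = Rational(4165264177, 6177639755)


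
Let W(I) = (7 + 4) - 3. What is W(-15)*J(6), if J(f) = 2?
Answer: 16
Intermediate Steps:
W(I) = 8 (W(I) = 11 - 3 = 8)
W(-15)*J(6) = 8*2 = 16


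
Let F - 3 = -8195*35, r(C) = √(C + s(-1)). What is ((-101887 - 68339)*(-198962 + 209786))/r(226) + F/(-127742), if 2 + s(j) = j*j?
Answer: -39227996767313/319355 ≈ -1.2284e+8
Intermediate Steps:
s(j) = -2 + j² (s(j) = -2 + j*j = -2 + j²)
r(C) = √(-1 + C) (r(C) = √(C + (-2 + (-1)²)) = √(C + (-2 + 1)) = √(C - 1) = √(-1 + C))
F = -286822 (F = 3 - 8195*35 = 3 - 286825 = -286822)
((-101887 - 68339)*(-198962 + 209786))/r(226) + F/(-127742) = ((-101887 - 68339)*(-198962 + 209786))/(√(-1 + 226)) - 286822/(-127742) = (-170226*10824)/(√225) - 286822*(-1/127742) = -1842526224/15 + 143411/63871 = -1842526224*1/15 + 143411/63871 = -614175408/5 + 143411/63871 = -39227996767313/319355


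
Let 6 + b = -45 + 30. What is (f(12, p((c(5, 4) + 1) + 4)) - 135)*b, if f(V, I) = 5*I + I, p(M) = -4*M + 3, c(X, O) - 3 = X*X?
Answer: 19089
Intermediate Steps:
c(X, O) = 3 + X² (c(X, O) = 3 + X*X = 3 + X²)
p(M) = 3 - 4*M
f(V, I) = 6*I
b = -21 (b = -6 + (-45 + 30) = -6 - 15 = -21)
(f(12, p((c(5, 4) + 1) + 4)) - 135)*b = (6*(3 - 4*(((3 + 5²) + 1) + 4)) - 135)*(-21) = (6*(3 - 4*(((3 + 25) + 1) + 4)) - 135)*(-21) = (6*(3 - 4*((28 + 1) + 4)) - 135)*(-21) = (6*(3 - 4*(29 + 4)) - 135)*(-21) = (6*(3 - 4*33) - 135)*(-21) = (6*(3 - 132) - 135)*(-21) = (6*(-129) - 135)*(-21) = (-774 - 135)*(-21) = -909*(-21) = 19089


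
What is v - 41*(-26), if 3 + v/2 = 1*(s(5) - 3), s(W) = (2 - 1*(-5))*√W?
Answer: 1054 + 14*√5 ≈ 1085.3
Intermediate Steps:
s(W) = 7*√W (s(W) = (2 + 5)*√W = 7*√W)
v = -12 + 14*√5 (v = -6 + 2*(1*(7*√5 - 3)) = -6 + 2*(1*(-3 + 7*√5)) = -6 + 2*(-3 + 7*√5) = -6 + (-6 + 14*√5) = -12 + 14*√5 ≈ 19.305)
v - 41*(-26) = (-12 + 14*√5) - 41*(-26) = (-12 + 14*√5) + 1066 = 1054 + 14*√5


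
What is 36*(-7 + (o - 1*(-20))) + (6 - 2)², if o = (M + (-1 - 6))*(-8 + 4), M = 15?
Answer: -668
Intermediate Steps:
o = -32 (o = (15 + (-1 - 6))*(-8 + 4) = (15 - 7)*(-4) = 8*(-4) = -32)
36*(-7 + (o - 1*(-20))) + (6 - 2)² = 36*(-7 + (-32 - 1*(-20))) + (6 - 2)² = 36*(-7 + (-32 + 20)) + 4² = 36*(-7 - 12) + 16 = 36*(-19) + 16 = -684 + 16 = -668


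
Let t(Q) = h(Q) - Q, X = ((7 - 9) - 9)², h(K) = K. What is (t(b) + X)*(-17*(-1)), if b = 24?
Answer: 2057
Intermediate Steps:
X = 121 (X = (-2 - 9)² = (-11)² = 121)
t(Q) = 0 (t(Q) = Q - Q = 0)
(t(b) + X)*(-17*(-1)) = (0 + 121)*(-17*(-1)) = 121*17 = 2057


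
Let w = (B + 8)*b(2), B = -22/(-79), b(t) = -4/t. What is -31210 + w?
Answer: -2466898/79 ≈ -31227.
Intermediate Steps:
B = 22/79 (B = -22*(-1/79) = 22/79 ≈ 0.27848)
w = -1308/79 (w = (22/79 + 8)*(-4/2) = 654*(-4*1/2)/79 = (654/79)*(-2) = -1308/79 ≈ -16.557)
-31210 + w = -31210 - 1308/79 = -2466898/79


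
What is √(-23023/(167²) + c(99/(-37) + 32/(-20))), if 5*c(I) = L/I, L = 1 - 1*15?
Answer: 3*I*√6752541/18871 ≈ 0.4131*I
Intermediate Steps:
L = -14 (L = 1 - 15 = -14)
c(I) = -14/(5*I) (c(I) = (-14/I)/5 = -14/(5*I))
√(-23023/(167²) + c(99/(-37) + 32/(-20))) = √(-23023/(167²) - 14/(5*(99/(-37) + 32/(-20)))) = √(-23023/27889 - 14/(5*(99*(-1/37) + 32*(-1/20)))) = √(-23023*1/27889 - 14/(5*(-99/37 - 8/5))) = √(-23023/27889 - 14/(5*(-791/185))) = √(-23023/27889 - 14/5*(-185/791)) = √(-23023/27889 + 74/113) = √(-537813/3151457) = 3*I*√6752541/18871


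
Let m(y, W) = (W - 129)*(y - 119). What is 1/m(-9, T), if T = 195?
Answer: -1/8448 ≈ -0.00011837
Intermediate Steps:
m(y, W) = (-129 + W)*(-119 + y)
1/m(-9, T) = 1/(15351 - 129*(-9) - 119*195 + 195*(-9)) = 1/(15351 + 1161 - 23205 - 1755) = 1/(-8448) = -1/8448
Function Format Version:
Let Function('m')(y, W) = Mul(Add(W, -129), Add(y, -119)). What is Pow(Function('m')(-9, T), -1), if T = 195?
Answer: Rational(-1, 8448) ≈ -0.00011837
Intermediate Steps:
Function('m')(y, W) = Mul(Add(-129, W), Add(-119, y))
Pow(Function('m')(-9, T), -1) = Pow(Add(15351, Mul(-129, -9), Mul(-119, 195), Mul(195, -9)), -1) = Pow(Add(15351, 1161, -23205, -1755), -1) = Pow(-8448, -1) = Rational(-1, 8448)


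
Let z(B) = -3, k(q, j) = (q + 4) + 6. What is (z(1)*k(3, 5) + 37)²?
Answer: 4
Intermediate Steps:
k(q, j) = 10 + q (k(q, j) = (4 + q) + 6 = 10 + q)
(z(1)*k(3, 5) + 37)² = (-3*(10 + 3) + 37)² = (-3*13 + 37)² = (-39 + 37)² = (-2)² = 4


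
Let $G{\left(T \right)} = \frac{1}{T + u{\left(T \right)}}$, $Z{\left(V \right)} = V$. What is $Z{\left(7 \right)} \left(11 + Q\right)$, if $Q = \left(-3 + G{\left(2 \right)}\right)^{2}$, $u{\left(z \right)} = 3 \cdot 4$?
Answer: $\frac{3837}{28} \approx 137.04$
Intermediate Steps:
$u{\left(z \right)} = 12$
$G{\left(T \right)} = \frac{1}{12 + T}$ ($G{\left(T \right)} = \frac{1}{T + 12} = \frac{1}{12 + T}$)
$Q = \frac{1681}{196}$ ($Q = \left(-3 + \frac{1}{12 + 2}\right)^{2} = \left(-3 + \frac{1}{14}\right)^{2} = \left(- \frac{41}{14}\right)^{2} = \frac{1681}{196} \approx 8.5765$)
$Z{\left(7 \right)} \left(11 + Q\right) = 7 \left(11 + \frac{1681}{196}\right) = 7 \cdot \frac{3837}{196} = \frac{3837}{28}$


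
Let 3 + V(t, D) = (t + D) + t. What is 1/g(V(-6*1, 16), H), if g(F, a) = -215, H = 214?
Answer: -1/215 ≈ -0.0046512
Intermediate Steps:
V(t, D) = -3 + D + 2*t (V(t, D) = -3 + ((t + D) + t) = -3 + ((D + t) + t) = -3 + (D + 2*t) = -3 + D + 2*t)
1/g(V(-6*1, 16), H) = 1/(-215) = -1/215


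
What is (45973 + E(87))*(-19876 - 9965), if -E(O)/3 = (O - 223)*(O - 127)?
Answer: -884875173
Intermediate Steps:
E(O) = -3*(-223 + O)*(-127 + O) (E(O) = -3*(O - 223)*(O - 127) = -3*(-223 + O)*(-127 + O))
(45973 + E(87))*(-19876 - 9965) = (45973 + (-84963 - 3*87² + 1050*87))*(-19876 - 9965) = (45973 + (-84963 - 3*7569 + 91350))*(-29841) = (45973 + (-84963 - 22707 + 91350))*(-29841) = (45973 - 16320)*(-29841) = 29653*(-29841) = -884875173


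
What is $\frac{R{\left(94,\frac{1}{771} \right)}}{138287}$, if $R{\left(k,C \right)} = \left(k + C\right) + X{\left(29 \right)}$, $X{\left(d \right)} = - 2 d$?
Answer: $\frac{27757}{106619277} \approx 0.00026034$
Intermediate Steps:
$R{\left(k,C \right)} = -58 + C + k$ ($R{\left(k,C \right)} = \left(k + C\right) - 58 = \left(C + k\right) - 58 = -58 + C + k$)
$\frac{R{\left(94,\frac{1}{771} \right)}}{138287} = \frac{-58 + \frac{1}{771} + 94}{138287} = \left(-58 + \frac{1}{771} + 94\right) \frac{1}{138287} = \frac{27757}{771} \cdot \frac{1}{138287} = \frac{27757}{106619277}$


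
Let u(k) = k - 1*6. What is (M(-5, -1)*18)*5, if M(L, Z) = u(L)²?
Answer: 10890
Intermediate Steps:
u(k) = -6 + k (u(k) = k - 6 = -6 + k)
M(L, Z) = (-6 + L)²
(M(-5, -1)*18)*5 = ((-6 - 5)²*18)*5 = ((-11)²*18)*5 = (121*18)*5 = 2178*5 = 10890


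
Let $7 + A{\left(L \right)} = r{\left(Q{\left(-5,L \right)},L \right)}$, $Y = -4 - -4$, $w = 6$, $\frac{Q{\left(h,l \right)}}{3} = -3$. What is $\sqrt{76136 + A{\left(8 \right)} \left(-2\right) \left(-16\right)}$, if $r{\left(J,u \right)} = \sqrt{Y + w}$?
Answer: $2 \sqrt{18978 + 8 \sqrt{6}} \approx 275.66$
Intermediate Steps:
$Q{\left(h,l \right)} = -9$ ($Q{\left(h,l \right)} = 3 \left(-3\right) = -9$)
$Y = 0$ ($Y = -4 + 4 = 0$)
$r{\left(J,u \right)} = \sqrt{6}$ ($r{\left(J,u \right)} = \sqrt{0 + 6} = \sqrt{6}$)
$A{\left(L \right)} = -7 + \sqrt{6}$
$\sqrt{76136 + A{\left(8 \right)} \left(-2\right) \left(-16\right)} = \sqrt{76136 + \left(-7 + \sqrt{6}\right) \left(-2\right) \left(-16\right)} = \sqrt{76136 + \left(14 - 2 \sqrt{6}\right) \left(-16\right)} = \sqrt{76136 - \left(224 - 32 \sqrt{6}\right)} = \sqrt{75912 + 32 \sqrt{6}}$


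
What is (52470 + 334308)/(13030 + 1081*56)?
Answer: 64463/12261 ≈ 5.2576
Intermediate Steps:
(52470 + 334308)/(13030 + 1081*56) = 386778/(13030 + 60536) = 386778/73566 = 386778*(1/73566) = 64463/12261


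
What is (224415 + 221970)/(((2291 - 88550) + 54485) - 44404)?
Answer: -446385/76178 ≈ -5.8598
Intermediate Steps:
(224415 + 221970)/(((2291 - 88550) + 54485) - 44404) = 446385/((-86259 + 54485) - 44404) = 446385/(-31774 - 44404) = 446385/(-76178) = 446385*(-1/76178) = -446385/76178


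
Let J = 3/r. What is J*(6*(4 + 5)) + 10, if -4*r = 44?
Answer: -52/11 ≈ -4.7273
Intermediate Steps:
r = -11 (r = -¼*44 = -11)
J = -3/11 (J = 3/(-11) = 3*(-1/11) = -3/11 ≈ -0.27273)
J*(6*(4 + 5)) + 10 = -18*(4 + 5)/11 + 10 = -18*9/11 + 10 = -3/11*54 + 10 = -162/11 + 10 = -52/11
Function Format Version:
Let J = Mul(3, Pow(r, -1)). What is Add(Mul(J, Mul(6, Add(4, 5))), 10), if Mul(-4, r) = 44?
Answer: Rational(-52, 11) ≈ -4.7273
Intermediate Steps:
r = -11 (r = Mul(Rational(-1, 4), 44) = -11)
J = Rational(-3, 11) (J = Mul(3, Pow(-11, -1)) = Mul(3, Rational(-1, 11)) = Rational(-3, 11) ≈ -0.27273)
Add(Mul(J, Mul(6, Add(4, 5))), 10) = Add(Mul(Rational(-3, 11), Mul(6, Add(4, 5))), 10) = Add(Mul(Rational(-3, 11), Mul(6, 9)), 10) = Add(Mul(Rational(-3, 11), 54), 10) = Add(Rational(-162, 11), 10) = Rational(-52, 11)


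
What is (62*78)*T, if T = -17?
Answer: -82212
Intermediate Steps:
(62*78)*T = (62*78)*(-17) = 4836*(-17) = -82212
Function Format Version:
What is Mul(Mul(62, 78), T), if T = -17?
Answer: -82212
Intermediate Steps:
Mul(Mul(62, 78), T) = Mul(Mul(62, 78), -17) = Mul(4836, -17) = -82212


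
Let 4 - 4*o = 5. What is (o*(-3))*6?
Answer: 9/2 ≈ 4.5000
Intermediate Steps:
o = -¼ (o = 1 - ¼*5 = 1 - 5/4 = -¼ ≈ -0.25000)
(o*(-3))*6 = -¼*(-3)*6 = (¾)*6 = 9/2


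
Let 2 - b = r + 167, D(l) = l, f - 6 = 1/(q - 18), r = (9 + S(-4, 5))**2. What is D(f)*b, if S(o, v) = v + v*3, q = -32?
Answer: -150397/25 ≈ -6015.9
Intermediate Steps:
S(o, v) = 4*v (S(o, v) = v + 3*v = 4*v)
r = 841 (r = (9 + 4*5)**2 = (9 + 20)**2 = 29**2 = 841)
f = 299/50 (f = 6 + 1/(-32 - 18) = 6 + 1/(-50) = 6 - 1/50 = 299/50 ≈ 5.9800)
b = -1006 (b = 2 - (841 + 167) = 2 - 1*1008 = 2 - 1008 = -1006)
D(f)*b = (299/50)*(-1006) = -150397/25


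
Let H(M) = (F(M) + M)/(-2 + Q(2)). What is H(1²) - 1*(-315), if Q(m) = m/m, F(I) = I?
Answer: 313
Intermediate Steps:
Q(m) = 1
H(M) = -2*M (H(M) = (M + M)/(-2 + 1) = (2*M)/(-1) = (2*M)*(-1) = -2*M)
H(1²) - 1*(-315) = -2*1² - 1*(-315) = -2*1 + 315 = -2 + 315 = 313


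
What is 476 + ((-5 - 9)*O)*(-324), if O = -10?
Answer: -44884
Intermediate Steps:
476 + ((-5 - 9)*O)*(-324) = 476 + ((-5 - 9)*(-10))*(-324) = 476 - 14*(-10)*(-324) = 476 + 140*(-324) = 476 - 45360 = -44884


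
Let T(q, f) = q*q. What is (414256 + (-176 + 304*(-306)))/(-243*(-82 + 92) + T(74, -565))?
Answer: 160528/1523 ≈ 105.40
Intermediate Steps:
T(q, f) = q²
(414256 + (-176 + 304*(-306)))/(-243*(-82 + 92) + T(74, -565)) = (414256 + (-176 + 304*(-306)))/(-243*(-82 + 92) + 74²) = (414256 + (-176 - 93024))/(-243*10 + 5476) = (414256 - 93200)/(-2430 + 5476) = 321056/3046 = 321056*(1/3046) = 160528/1523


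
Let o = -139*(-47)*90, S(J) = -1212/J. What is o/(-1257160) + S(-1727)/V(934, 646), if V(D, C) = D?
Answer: -47344125777/101391085444 ≈ -0.46695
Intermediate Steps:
o = 587970 (o = 6533*90 = 587970)
o/(-1257160) + S(-1727)/V(934, 646) = 587970/(-1257160) - 1212/(-1727)/934 = 587970*(-1/1257160) - 1212*(-1/1727)*(1/934) = -58797/125716 + (1212/1727)*(1/934) = -58797/125716 + 606/806509 = -47344125777/101391085444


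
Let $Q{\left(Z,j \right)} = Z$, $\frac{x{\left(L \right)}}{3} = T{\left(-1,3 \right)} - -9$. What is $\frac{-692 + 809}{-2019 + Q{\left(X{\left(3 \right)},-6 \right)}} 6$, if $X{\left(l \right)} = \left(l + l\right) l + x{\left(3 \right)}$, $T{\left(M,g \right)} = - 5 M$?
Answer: $- \frac{234}{653} \approx -0.35835$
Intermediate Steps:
$x{\left(L \right)} = 42$ ($x{\left(L \right)} = 3 \left(\left(-5\right) \left(-1\right) - -9\right) = 3 \left(5 + 9\right) = 3 \cdot 14 = 42$)
$X{\left(l \right)} = 42 + 2 l^{2}$ ($X{\left(l \right)} = \left(l + l\right) l + 42 = 2 l l + 42 = 2 l^{2} + 42 = 42 + 2 l^{2}$)
$\frac{-692 + 809}{-2019 + Q{\left(X{\left(3 \right)},-6 \right)}} 6 = \frac{-692 + 809}{-2019 + \left(42 + 2 \cdot 3^{2}\right)} 6 = \frac{117}{-2019 + \left(42 + 2 \cdot 9\right)} 6 = \frac{117}{-2019 + \left(42 + 18\right)} 6 = \frac{117}{-2019 + 60} \cdot 6 = \frac{117}{-1959} \cdot 6 = 117 \left(- \frac{1}{1959}\right) 6 = \left(- \frac{39}{653}\right) 6 = - \frac{234}{653}$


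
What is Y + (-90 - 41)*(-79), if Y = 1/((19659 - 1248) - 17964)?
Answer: 4626004/447 ≈ 10349.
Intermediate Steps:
Y = 1/447 (Y = 1/(18411 - 17964) = 1/447 ≈ 0.0022371)
Y + (-90 - 41)*(-79) = 1/447 + (-90 - 41)*(-79) = 1/447 - 131*(-79) = 1/447 + 10349 = 4626004/447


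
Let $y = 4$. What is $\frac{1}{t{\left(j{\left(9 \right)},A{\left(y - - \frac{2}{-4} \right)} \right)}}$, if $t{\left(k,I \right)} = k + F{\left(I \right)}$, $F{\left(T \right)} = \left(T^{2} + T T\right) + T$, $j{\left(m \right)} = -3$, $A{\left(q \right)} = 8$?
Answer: $\frac{1}{133} \approx 0.0075188$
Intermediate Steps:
$F{\left(T \right)} = T + 2 T^{2}$ ($F{\left(T \right)} = \left(T^{2} + T^{2}\right) + T = 2 T^{2} + T = T + 2 T^{2}$)
$t{\left(k,I \right)} = k + I \left(1 + 2 I\right)$
$\frac{1}{t{\left(j{\left(9 \right)},A{\left(y - - \frac{2}{-4} \right)} \right)}} = \frac{1}{-3 + 8 \left(1 + 2 \cdot 8\right)} = \frac{1}{-3 + 8 \left(1 + 16\right)} = \frac{1}{-3 + 8 \cdot 17} = \frac{1}{-3 + 136} = \frac{1}{133}$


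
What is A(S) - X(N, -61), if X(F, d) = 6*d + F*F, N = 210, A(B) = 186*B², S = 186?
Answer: 6391122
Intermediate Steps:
X(F, d) = F² + 6*d (X(F, d) = 6*d + F² = F² + 6*d)
A(S) - X(N, -61) = 186*186² - (210² + 6*(-61)) = 186*34596 - (44100 - 366) = 6434856 - 1*43734 = 6434856 - 43734 = 6391122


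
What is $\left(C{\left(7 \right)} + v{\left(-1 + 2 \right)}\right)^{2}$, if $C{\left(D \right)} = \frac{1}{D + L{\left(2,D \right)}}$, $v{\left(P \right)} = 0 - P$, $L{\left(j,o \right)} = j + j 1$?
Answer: $\frac{100}{121} \approx 0.82645$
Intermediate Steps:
$L{\left(j,o \right)} = 2 j$ ($L{\left(j,o \right)} = j + j = 2 j$)
$v{\left(P \right)} = - P$
$C{\left(D \right)} = \frac{1}{4 + D}$ ($C{\left(D \right)} = \frac{1}{D + 2 \cdot 2} = \frac{1}{D + 4} = \frac{1}{4 + D}$)
$\left(C{\left(7 \right)} + v{\left(-1 + 2 \right)}\right)^{2} = \left(\frac{1}{4 + 7} - \left(-1 + 2\right)\right)^{2} = \left(\frac{1}{11} - 1\right)^{2} = \left(- \frac{10}{11}\right)^{2} = \frac{100}{121}$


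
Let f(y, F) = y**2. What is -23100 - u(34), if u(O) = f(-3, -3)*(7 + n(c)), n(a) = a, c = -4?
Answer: -23127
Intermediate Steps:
u(O) = 27 (u(O) = (-3)**2*(7 - 4) = 9*3 = 27)
-23100 - u(34) = -23100 - 1*27 = -23100 - 27 = -23127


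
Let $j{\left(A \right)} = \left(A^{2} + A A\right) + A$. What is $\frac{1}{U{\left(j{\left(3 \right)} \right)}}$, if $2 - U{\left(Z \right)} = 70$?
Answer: $- \frac{1}{68} \approx -0.014706$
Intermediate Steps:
$j{\left(A \right)} = A + 2 A^{2}$ ($j{\left(A \right)} = \left(A^{2} + A^{2}\right) + A = 2 A^{2} + A = A + 2 A^{2}$)
$U{\left(Z \right)} = -68$ ($U{\left(Z \right)} = 2 - 70 = -68$)
$\frac{1}{U{\left(j{\left(3 \right)} \right)}} = \frac{1}{-68} = - \frac{1}{68}$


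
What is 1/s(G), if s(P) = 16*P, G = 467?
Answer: 1/7472 ≈ 0.00013383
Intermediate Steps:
1/s(G) = 1/(16*467) = 1/7472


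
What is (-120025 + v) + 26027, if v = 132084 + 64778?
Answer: 102864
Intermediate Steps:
v = 196862
(-120025 + v) + 26027 = (-120025 + 196862) + 26027 = 76837 + 26027 = 102864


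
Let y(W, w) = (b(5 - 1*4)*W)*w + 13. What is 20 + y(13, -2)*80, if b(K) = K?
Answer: -1020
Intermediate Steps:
y(W, w) = 13 + W*w (y(W, w) = ((5 - 1*4)*W)*w + 13 = ((5 - 4)*W)*w + 13 = (1*W)*w + 13 = W*w + 13 = 13 + W*w)
20 + y(13, -2)*80 = 20 + (13 + 13*(-2))*80 = 20 + (13 - 26)*80 = 20 - 13*80 = 20 - 1040 = -1020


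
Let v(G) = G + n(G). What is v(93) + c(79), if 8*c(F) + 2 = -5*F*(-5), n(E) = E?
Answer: 3461/8 ≈ 432.63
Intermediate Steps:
c(F) = -1/4 + 25*F/8 (c(F) = -1/4 + (-5*F*(-5))/8 = -1/4 + (25*F)/8 = -1/4 + 25*F/8)
v(G) = 2*G (v(G) = G + G = 2*G)
v(93) + c(79) = 2*93 + (-1/4 + (25/8)*79) = 186 + (-1/4 + 1975/8) = 186 + 1973/8 = 3461/8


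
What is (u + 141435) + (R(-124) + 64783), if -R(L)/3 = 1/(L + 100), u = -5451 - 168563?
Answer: 257633/8 ≈ 32204.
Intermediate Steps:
u = -174014
R(L) = -3/(100 + L) (R(L) = -3/(L + 100) = -3/(100 + L))
(u + 141435) + (R(-124) + 64783) = (-174014 + 141435) + (-3/(100 - 124) + 64783) = -32579 + (-3/(-24) + 64783) = -32579 + (-3*(-1/24) + 64783) = -32579 + (⅛ + 64783) = -32579 + 518265/8 = 257633/8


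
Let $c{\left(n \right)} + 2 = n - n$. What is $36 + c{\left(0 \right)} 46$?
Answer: $-56$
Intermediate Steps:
$c{\left(n \right)} = -2$ ($c{\left(n \right)} = -2 + \left(n - n\right) = -2 + 0 = -2$)
$36 + c{\left(0 \right)} 46 = 36 - 92 = -56$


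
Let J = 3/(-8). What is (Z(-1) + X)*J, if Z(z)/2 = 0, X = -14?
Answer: 21/4 ≈ 5.2500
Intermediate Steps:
Z(z) = 0 (Z(z) = 2*0 = 0)
J = -3/8 (J = 3*(-1/8) = -3/8 ≈ -0.37500)
(Z(-1) + X)*J = (0 - 14)*(-3/8) = -14*(-3/8) = 21/4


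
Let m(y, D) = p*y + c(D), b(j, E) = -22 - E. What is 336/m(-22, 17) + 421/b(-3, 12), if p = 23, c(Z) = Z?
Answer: -72431/5542 ≈ -13.069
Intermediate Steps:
m(y, D) = D + 23*y (m(y, D) = 23*y + D = D + 23*y)
336/m(-22, 17) + 421/b(-3, 12) = 336/(17 + 23*(-22)) + 421/(-22 - 1*12) = 336/(17 - 506) + 421/(-22 - 12) = 336/(-489) + 421/(-34) = 336*(-1/489) + 421*(-1/34) = -112/163 - 421/34 = -72431/5542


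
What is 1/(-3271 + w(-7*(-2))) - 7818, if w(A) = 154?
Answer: -24368707/3117 ≈ -7818.0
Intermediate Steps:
1/(-3271 + w(-7*(-2))) - 7818 = 1/(-3271 + 154) - 7818 = 1/(-3117) - 7818 = -1/3117 - 7818 = -24368707/3117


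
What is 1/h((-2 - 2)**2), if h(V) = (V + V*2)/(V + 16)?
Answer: 2/3 ≈ 0.66667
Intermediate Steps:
h(V) = 3*V/(16 + V) (h(V) = (V + 2*V)/(16 + V) = (3*V)/(16 + V) = 3*V/(16 + V))
1/h((-2 - 2)**2) = 1/(3*(-2 - 2)**2/(16 + (-2 - 2)**2)) = 1/(3*(-4)**2/(16 + (-4)**2)) = 1/(3*16/(16 + 16)) = 1/(3*16/32) = 1/(3*16*(1/32)) = 1/(3/2) = 2/3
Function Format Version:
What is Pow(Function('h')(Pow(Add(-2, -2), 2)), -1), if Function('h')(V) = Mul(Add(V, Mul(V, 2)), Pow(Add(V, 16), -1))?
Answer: Rational(2, 3) ≈ 0.66667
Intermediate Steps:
Function('h')(V) = Mul(3, V, Pow(Add(16, V), -1)) (Function('h')(V) = Mul(Add(V, Mul(2, V)), Pow(Add(16, V), -1)) = Mul(Mul(3, V), Pow(Add(16, V), -1)) = Mul(3, V, Pow(Add(16, V), -1)))
Pow(Function('h')(Pow(Add(-2, -2), 2)), -1) = Pow(Mul(3, Pow(Add(-2, -2), 2), Pow(Add(16, Pow(Add(-2, -2), 2)), -1)), -1) = Pow(Mul(3, Pow(-4, 2), Pow(Add(16, Pow(-4, 2)), -1)), -1) = Pow(Mul(3, 16, Pow(Add(16, 16), -1)), -1) = Pow(Mul(3, 16, Pow(32, -1)), -1) = Pow(Mul(3, 16, Rational(1, 32)), -1) = Pow(Rational(3, 2), -1) = Rational(2, 3)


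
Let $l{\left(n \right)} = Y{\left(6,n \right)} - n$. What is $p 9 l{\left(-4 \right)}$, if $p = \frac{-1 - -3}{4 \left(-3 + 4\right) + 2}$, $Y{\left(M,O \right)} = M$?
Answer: $30$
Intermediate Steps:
$l{\left(n \right)} = 6 - n$
$p = \frac{1}{3}$ ($p = \frac{-1 + \left(-1 + 4\right)}{4 \cdot 1 + 2} = \frac{-1 + 3}{4 + 2} = \frac{2}{6} = 2 \cdot \frac{1}{6} = \frac{1}{3} \approx 0.33333$)
$p 9 l{\left(-4 \right)} = \frac{1}{3} \cdot 9 \left(6 - -4\right) = 3 \left(6 + 4\right) = 3 \cdot 10 = 30$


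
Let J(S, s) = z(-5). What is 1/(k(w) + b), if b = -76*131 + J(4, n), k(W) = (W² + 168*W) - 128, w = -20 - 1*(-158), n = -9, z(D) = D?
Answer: 1/32139 ≈ 3.1115e-5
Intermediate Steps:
w = 138 (w = -20 + 158 = 138)
J(S, s) = -5
k(W) = -128 + W² + 168*W
b = -9961 (b = -76*131 - 5 = -9956 - 5 = -9961)
1/(k(w) + b) = 1/((-128 + 138² + 168*138) - 9961) = 1/((-128 + 19044 + 23184) - 9961) = 1/(42100 - 9961) = 1/32139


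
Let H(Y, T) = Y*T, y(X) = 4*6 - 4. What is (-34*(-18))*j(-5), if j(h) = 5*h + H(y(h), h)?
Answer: -76500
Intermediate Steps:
y(X) = 20 (y(X) = 24 - 4 = 20)
H(Y, T) = T*Y
j(h) = 25*h (j(h) = 5*h + h*20 = 5*h + 20*h = 25*h)
(-34*(-18))*j(-5) = (-34*(-18))*(25*(-5)) = 612*(-125) = -76500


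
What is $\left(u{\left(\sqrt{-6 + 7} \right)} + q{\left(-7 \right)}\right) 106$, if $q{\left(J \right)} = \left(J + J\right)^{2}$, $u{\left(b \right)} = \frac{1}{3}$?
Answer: $\frac{62434}{3} \approx 20811.0$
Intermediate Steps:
$u{\left(b \right)} = \frac{1}{3}$
$q{\left(J \right)} = 4 J^{2}$ ($q{\left(J \right)} = \left(2 J\right)^{2} = 4 J^{2}$)
$\left(u{\left(\sqrt{-6 + 7} \right)} + q{\left(-7 \right)}\right) 106 = \left(\frac{1}{3} + 4 \left(-7\right)^{2}\right) 106 = \left(\frac{1}{3} + 4 \cdot 49\right) 106 = \left(\frac{1}{3} + 196\right) 106 = \frac{589}{3} \cdot 106 = \frac{62434}{3}$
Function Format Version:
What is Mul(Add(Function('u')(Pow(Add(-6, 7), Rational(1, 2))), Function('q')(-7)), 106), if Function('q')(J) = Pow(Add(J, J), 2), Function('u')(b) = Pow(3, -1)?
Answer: Rational(62434, 3) ≈ 20811.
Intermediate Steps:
Function('u')(b) = Rational(1, 3)
Function('q')(J) = Mul(4, Pow(J, 2)) (Function('q')(J) = Pow(Mul(2, J), 2) = Mul(4, Pow(J, 2)))
Mul(Add(Function('u')(Pow(Add(-6, 7), Rational(1, 2))), Function('q')(-7)), 106) = Mul(Add(Rational(1, 3), Mul(4, Pow(-7, 2))), 106) = Mul(Add(Rational(1, 3), Mul(4, 49)), 106) = Mul(Add(Rational(1, 3), 196), 106) = Mul(Rational(589, 3), 106) = Rational(62434, 3)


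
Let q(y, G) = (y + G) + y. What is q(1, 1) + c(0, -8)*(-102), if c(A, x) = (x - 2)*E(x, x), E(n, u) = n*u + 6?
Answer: 71403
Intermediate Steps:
E(n, u) = 6 + n*u
c(A, x) = (-2 + x)*(6 + x**2) (c(A, x) = (x - 2)*(6 + x*x) = (-2 + x)*(6 + x**2))
q(y, G) = G + 2*y (q(y, G) = (G + y) + y = G + 2*y)
q(1, 1) + c(0, -8)*(-102) = (1 + 2*1) + ((-2 - 8)*(6 + (-8)**2))*(-102) = (1 + 2) - 10*(6 + 64)*(-102) = 3 - 10*70*(-102) = 3 - 700*(-102) = 3 + 71400 = 71403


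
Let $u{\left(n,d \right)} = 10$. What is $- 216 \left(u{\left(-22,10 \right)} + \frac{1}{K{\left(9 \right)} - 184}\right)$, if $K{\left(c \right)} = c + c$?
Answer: $- \frac{179172}{83} \approx -2158.7$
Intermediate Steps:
$K{\left(c \right)} = 2 c$
$- 216 \left(u{\left(-22,10 \right)} + \frac{1}{K{\left(9 \right)} - 184}\right) = - 216 \left(10 + \frac{1}{2 \cdot 9 - 184}\right) = - 216 \left(10 + \frac{1}{18 - 184}\right) = - 216 \left(10 + \frac{1}{-166}\right) = - 216 \left(10 - \frac{1}{166}\right) = \left(-216\right) \frac{1659}{166} = - \frac{179172}{83}$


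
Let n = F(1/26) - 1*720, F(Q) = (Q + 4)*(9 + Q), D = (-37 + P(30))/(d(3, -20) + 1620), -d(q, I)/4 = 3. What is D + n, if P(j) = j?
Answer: -185743273/271752 ≈ -683.50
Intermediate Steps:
d(q, I) = -12 (d(q, I) = -4*3 = -12)
D = -7/1608 (D = (-37 + 30)/(-12 + 1620) = -7/1608 ≈ -0.0043532)
F(Q) = (4 + Q)*(9 + Q)
n = -462045/676 (n = (36 + (1/26)² + 13/26) - 1*720 = (36 + (1/26)² + 13*(1/26)) - 720 = (36 + 1/676 + ½) - 720 = 24675/676 - 720 = -462045/676 ≈ -683.50)
D + n = -7/1608 - 462045/676 = -185743273/271752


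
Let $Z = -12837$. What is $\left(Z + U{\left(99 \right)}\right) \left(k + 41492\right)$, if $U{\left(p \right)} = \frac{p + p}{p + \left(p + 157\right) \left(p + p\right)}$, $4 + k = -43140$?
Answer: $\frac{10879046108}{513} \approx 2.1207 \cdot 10^{7}$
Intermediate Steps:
$k = -43144$ ($k = -4 - 43140 = -43144$)
$U{\left(p \right)} = \frac{2 p}{p + 2 p \left(157 + p\right)}$ ($U{\left(p \right)} = \frac{2 p}{p + \left(157 + p\right) 2 p} = \frac{2 p}{p + 2 p \left(157 + p\right)}$)
$\left(Z + U{\left(99 \right)}\right) \left(k + 41492\right) = \left(-12837 + \frac{2}{315 + 2 \cdot 99}\right) \left(-43144 + 41492\right) = \left(-12837 + \frac{2}{315 + 198}\right) \left(-1652\right) = \left(-12837 + \frac{2}{513}\right) \left(-1652\right) = \left(- \frac{6585379}{513}\right) \left(-1652\right) = \frac{10879046108}{513}$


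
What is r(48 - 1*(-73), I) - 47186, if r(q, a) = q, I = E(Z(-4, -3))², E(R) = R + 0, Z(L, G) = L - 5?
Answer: -47065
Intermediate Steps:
Z(L, G) = -5 + L
E(R) = R
I = 81 (I = (-5 - 4)² = (-9)² = 81)
r(48 - 1*(-73), I) - 47186 = (48 - 1*(-73)) - 47186 = (48 + 73) - 47186 = 121 - 47186 = -47065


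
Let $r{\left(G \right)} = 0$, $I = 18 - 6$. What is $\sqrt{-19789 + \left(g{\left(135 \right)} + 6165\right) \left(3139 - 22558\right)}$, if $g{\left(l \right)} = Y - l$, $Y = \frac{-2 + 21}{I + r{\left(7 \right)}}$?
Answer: $\frac{i \sqrt{468588423}}{2} \approx 10823.0 i$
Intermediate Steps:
$I = 12$ ($I = 18 - 6 = 12$)
$Y = \frac{19}{12}$ ($Y = \frac{-2 + 21}{12 + 0} = \frac{19}{12} \approx 1.5833$)
$g{\left(l \right)} = \frac{19}{12} - l$
$\sqrt{-19789 + \left(g{\left(135 \right)} + 6165\right) \left(3139 - 22558\right)} = \sqrt{-19789 + \left(\left(\frac{19}{12} - 135\right) + 6165\right) \left(3139 - 22558\right)} = \sqrt{-19789 + \left(\left(\frac{19}{12} - 135\right) + 6165\right) \left(-19419\right)} = \sqrt{-19789 + \left(- \frac{1601}{12} + 6165\right) \left(-19419\right)} = \sqrt{-19789 + \frac{72379}{12} \left(-19419\right)} = \sqrt{-19789 - \frac{468509267}{4}} = \sqrt{- \frac{468588423}{4}} = \frac{i \sqrt{468588423}}{2}$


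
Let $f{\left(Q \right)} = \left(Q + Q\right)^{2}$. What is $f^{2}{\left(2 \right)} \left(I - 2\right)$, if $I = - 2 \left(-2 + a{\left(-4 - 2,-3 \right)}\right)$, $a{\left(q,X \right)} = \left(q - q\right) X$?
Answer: $512$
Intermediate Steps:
$f{\left(Q \right)} = 4 Q^{2}$ ($f{\left(Q \right)} = \left(2 Q\right)^{2} = 4 Q^{2}$)
$a{\left(q,X \right)} = 0$ ($a{\left(q,X \right)} = 0 X = 0$)
$I = 4$ ($I = - 2 \left(-2 + 0\right) = \left(-2\right) \left(-2\right) = 4$)
$f^{2}{\left(2 \right)} \left(I - 2\right) = \left(4 \cdot 2^{2}\right)^{2} \left(4 - 2\right) = \left(4 \cdot 4\right)^{2} \cdot 2 = 16^{2} \cdot 2 = 256 \cdot 2 = 512$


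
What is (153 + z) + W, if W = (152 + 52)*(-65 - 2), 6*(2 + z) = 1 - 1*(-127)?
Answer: -40487/3 ≈ -13496.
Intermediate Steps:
z = 58/3 (z = -2 + (1 - 1*(-127))/6 = -2 + (1 + 127)/6 = -2 + (⅙)*128 = -2 + 64/3 = 58/3 ≈ 19.333)
W = -13668 (W = 204*(-67) = -13668)
(153 + z) + W = (153 + 58/3) - 13668 = 517/3 - 13668 = -40487/3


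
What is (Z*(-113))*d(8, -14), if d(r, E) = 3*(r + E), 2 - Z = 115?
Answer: -229842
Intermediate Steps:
Z = -113 (Z = 2 - 1*115 = 2 - 115 = -113)
d(r, E) = 3*E + 3*r (d(r, E) = 3*(E + r) = 3*E + 3*r)
(Z*(-113))*d(8, -14) = (-113*(-113))*(3*(-14) + 3*8) = 12769*(-42 + 24) = 12769*(-18) = -229842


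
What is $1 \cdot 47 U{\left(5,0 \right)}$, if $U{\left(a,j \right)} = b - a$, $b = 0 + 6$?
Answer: $47$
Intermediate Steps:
$b = 6$
$U{\left(a,j \right)} = 6 - a$
$1 \cdot 47 U{\left(5,0 \right)} = 1 \cdot 47 \left(6 - 5\right) = 47 \left(6 - 5\right) = 47 \cdot 1 = 47$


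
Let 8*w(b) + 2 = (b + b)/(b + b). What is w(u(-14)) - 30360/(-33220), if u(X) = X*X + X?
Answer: 953/1208 ≈ 0.78891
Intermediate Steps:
u(X) = X + X² (u(X) = X² + X = X + X²)
w(b) = -⅛ (w(b) = -¼ + ((b + b)/(b + b))/8 = -¼ + ((2*b)/((2*b)))/8 = -¼ + ((2*b)*(1/(2*b)))/8 = -¼ + (⅛)*1 = -¼ + ⅛ = -⅛)
w(u(-14)) - 30360/(-33220) = -⅛ - 30360/(-33220) = -⅛ - 30360*(-1/33220) = -⅛ + 138/151 = 953/1208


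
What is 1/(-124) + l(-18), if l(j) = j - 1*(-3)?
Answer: -1861/124 ≈ -15.008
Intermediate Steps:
l(j) = 3 + j (l(j) = j + 3 = 3 + j)
1/(-124) + l(-18) = 1/(-124) + (3 - 18) = -1/124 - 15 = -1861/124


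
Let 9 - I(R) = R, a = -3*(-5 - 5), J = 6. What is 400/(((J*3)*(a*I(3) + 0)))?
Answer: 10/81 ≈ 0.12346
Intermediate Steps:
a = 30 (a = -3*(-10) = 30)
I(R) = 9 - R
400/(((J*3)*(a*I(3) + 0))) = 400/(((6*3)*(30*(9 - 1*3) + 0))) = 400/((18*(30*(9 - 3) + 0))) = 400/((18*(30*6 + 0))) = 400/((18*(180 + 0))) = 400/((18*180)) = 400/3240 = 400*(1/3240) = 10/81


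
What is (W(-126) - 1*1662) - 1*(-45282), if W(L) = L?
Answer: 43494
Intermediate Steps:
(W(-126) - 1*1662) - 1*(-45282) = (-126 - 1*1662) - 1*(-45282) = (-126 - 1662) + 45282 = -1788 + 45282 = 43494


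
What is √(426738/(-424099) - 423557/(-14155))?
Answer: √17080751620615865/24304135 ≈ 5.3774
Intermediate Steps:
√(426738/(-424099) - 423557/(-14155)) = √(426738*(-1/424099) - 423557*(-1/14155)) = √(-32826/32623 + 423557/14155) = √(702791999/24304135) = √17080751620615865/24304135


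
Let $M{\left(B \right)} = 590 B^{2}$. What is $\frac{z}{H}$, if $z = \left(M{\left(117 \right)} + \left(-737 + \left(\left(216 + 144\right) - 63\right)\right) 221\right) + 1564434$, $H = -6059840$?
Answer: $- \frac{1192963}{757480} \approx -1.5749$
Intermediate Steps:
$z = 9543704$ ($z = \left(590 \cdot 117^{2} + \left(-737 + \left(\left(216 + 144\right) - 63\right)\right) 221\right) + 1564434 = \left(590 \cdot 13689 + \left(-737 + \left(360 - 63\right)\right) 221\right) + 1564434 = \left(8076510 + \left(-737 + 297\right) 221\right) + 1564434 = \left(8076510 - 97240\right) + 1564434 = 7979270 + 1564434 = 9543704$)
$\frac{z}{H} = \frac{9543704}{-6059840} = 9543704 \left(- \frac{1}{6059840}\right) = - \frac{1192963}{757480}$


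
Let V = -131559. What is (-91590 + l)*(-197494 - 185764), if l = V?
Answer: 85523639442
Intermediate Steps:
l = -131559
(-91590 + l)*(-197494 - 185764) = (-91590 - 131559)*(-197494 - 185764) = -223149*(-383258) = 85523639442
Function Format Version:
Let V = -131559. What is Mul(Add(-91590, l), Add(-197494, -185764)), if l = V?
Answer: 85523639442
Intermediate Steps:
l = -131559
Mul(Add(-91590, l), Add(-197494, -185764)) = Mul(Add(-91590, -131559), Add(-197494, -185764)) = Mul(-223149, -383258) = 85523639442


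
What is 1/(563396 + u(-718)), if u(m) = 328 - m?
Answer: 1/564442 ≈ 1.7717e-6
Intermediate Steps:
1/(563396 + u(-718)) = 1/(563396 + (328 - 1*(-718))) = 1/(563396 + (328 + 718)) = 1/(563396 + 1046) = 1/564442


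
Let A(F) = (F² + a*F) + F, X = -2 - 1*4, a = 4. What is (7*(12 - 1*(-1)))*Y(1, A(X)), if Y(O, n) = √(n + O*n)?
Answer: 182*√3 ≈ 315.23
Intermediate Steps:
X = -6 (X = -2 - 4 = -6)
A(F) = F² + 5*F (A(F) = (F² + 4*F) + F = F² + 5*F)
(7*(12 - 1*(-1)))*Y(1, A(X)) = (7*(12 - 1*(-1)))*√((-6*(5 - 6))*(1 + 1)) = (7*(12 + 1))*√(-6*(-1)*2) = (7*13)*√(6*2) = 91*√12 = 91*(2*√3) = 182*√3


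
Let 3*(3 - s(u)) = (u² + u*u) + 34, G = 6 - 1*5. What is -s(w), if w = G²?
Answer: 9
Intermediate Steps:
G = 1 (G = 6 - 5 = 1)
w = 1 (w = 1² = 1)
s(u) = -25/3 - 2*u²/3 (s(u) = 3 - ((u² + u*u) + 34)/3 = 3 - ((u² + u²) + 34)/3 = 3 - (2*u² + 34)/3 = 3 - (34 + 2*u²)/3 = 3 + (-34/3 - 2*u²/3) = -25/3 - 2*u²/3)
-s(w) = -(-25/3 - ⅔*1²) = -(-25/3 - ⅔*1) = -(-25/3 - ⅔) = -1*(-9) = 9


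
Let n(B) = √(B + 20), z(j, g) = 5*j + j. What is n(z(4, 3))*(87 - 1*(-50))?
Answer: 274*√11 ≈ 908.75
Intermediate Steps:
z(j, g) = 6*j
n(B) = √(20 + B)
n(z(4, 3))*(87 - 1*(-50)) = √(20 + 6*4)*(87 - 1*(-50)) = √(20 + 24)*(87 + 50) = √44*137 = (2*√11)*137 = 274*√11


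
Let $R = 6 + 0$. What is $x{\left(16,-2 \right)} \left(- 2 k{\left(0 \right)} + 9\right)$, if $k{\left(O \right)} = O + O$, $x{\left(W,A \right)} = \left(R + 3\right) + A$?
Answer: $63$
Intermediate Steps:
$R = 6$
$x{\left(W,A \right)} = 9 + A$ ($x{\left(W,A \right)} = \left(6 + 3\right) + A = 9 + A$)
$k{\left(O \right)} = 2 O$
$x{\left(16,-2 \right)} \left(- 2 k{\left(0 \right)} + 9\right) = \left(9 - 2\right) \left(- 2 \cdot 2 \cdot 0 + 9\right) = 7 \left(\left(-2\right) 0 + 9\right) = 7 \left(0 + 9\right) = 7 \cdot 9 = 63$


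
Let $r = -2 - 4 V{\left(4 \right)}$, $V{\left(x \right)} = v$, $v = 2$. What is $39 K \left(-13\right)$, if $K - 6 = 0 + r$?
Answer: $2028$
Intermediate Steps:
$V{\left(x \right)} = 2$
$r = -10$ ($r = -2 - 8 = -10$)
$K = -4$ ($K = 6 + \left(0 - 10\right) = 6 - 10 = -4$)
$39 K \left(-13\right) = 39 \left(-4\right) \left(-13\right) = \left(-156\right) \left(-13\right) = 2028$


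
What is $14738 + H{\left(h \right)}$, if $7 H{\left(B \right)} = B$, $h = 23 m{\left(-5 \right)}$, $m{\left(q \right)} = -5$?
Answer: $\frac{103051}{7} \approx 14722.0$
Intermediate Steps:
$h = -115$ ($h = 23 \left(-5\right) = -115$)
$H{\left(B \right)} = \frac{B}{7}$
$14738 + H{\left(h \right)} = 14738 + \frac{1}{7} \left(-115\right) = 14738 - \frac{115}{7} = \frac{103051}{7}$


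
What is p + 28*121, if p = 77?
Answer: 3465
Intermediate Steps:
p + 28*121 = 77 + 28*121 = 77 + 3388 = 3465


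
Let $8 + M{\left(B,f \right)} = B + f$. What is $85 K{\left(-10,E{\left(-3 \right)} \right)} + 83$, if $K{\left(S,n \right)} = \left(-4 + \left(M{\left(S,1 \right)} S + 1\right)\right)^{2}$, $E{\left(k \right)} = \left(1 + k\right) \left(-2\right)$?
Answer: $2370648$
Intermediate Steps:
$M{\left(B,f \right)} = -8 + B + f$ ($M{\left(B,f \right)} = -8 + \left(B + f\right) = -8 + B + f$)
$E{\left(k \right)} = -2 - 2 k$
$K{\left(S,n \right)} = \left(-3 + S \left(-7 + S\right)\right)^{2}$ ($K{\left(S,n \right)} = \left(-4 + \left(\left(-8 + S + 1\right) S + 1\right)\right)^{2} = \left(-4 + \left(\left(-7 + S\right) S + 1\right)\right)^{2} = \left(-4 + \left(S \left(-7 + S\right) + 1\right)\right)^{2} = \left(-4 + \left(1 + S \left(-7 + S\right)\right)\right)^{2} = \left(-3 + S \left(-7 + S\right)\right)^{2}$)
$85 K{\left(-10,E{\left(-3 \right)} \right)} + 83 = 85 \left(-3 - 10 \left(-7 - 10\right)\right)^{2} + 83 = 85 \left(-3 - -170\right)^{2} + 83 = 85 \left(-3 + 170\right)^{2} + 83 = 85 \cdot 167^{2} + 83 = 85 \cdot 27889 + 83 = 2370565 + 83 = 2370648$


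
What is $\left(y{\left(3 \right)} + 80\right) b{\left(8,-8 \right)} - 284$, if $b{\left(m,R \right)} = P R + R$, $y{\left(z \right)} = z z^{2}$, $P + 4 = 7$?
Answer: $-3708$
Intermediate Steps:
$P = 3$ ($P = -4 + 7 = 3$)
$y{\left(z \right)} = z^{3}$
$b{\left(m,R \right)} = 4 R$ ($b{\left(m,R \right)} = 3 R + R = 4 R$)
$\left(y{\left(3 \right)} + 80\right) b{\left(8,-8 \right)} - 284 = \left(3^{3} + 80\right) 4 \left(-8\right) - 284 = \left(27 + 80\right) \left(-32\right) - 284 = 107 \left(-32\right) - 284 = -3424 - 284 = -3708$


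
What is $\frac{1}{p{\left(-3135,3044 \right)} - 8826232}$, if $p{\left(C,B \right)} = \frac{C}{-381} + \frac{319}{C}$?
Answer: $- \frac{36195}{319465173098} \approx -1.133 \cdot 10^{-7}$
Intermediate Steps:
$p{\left(C,B \right)} = \frac{319}{C} - \frac{C}{381}$ ($p{\left(C,B \right)} = C \left(- \frac{1}{381}\right) + \frac{319}{C} = - \frac{C}{381} + \frac{319}{C} = \frac{319}{C} - \frac{C}{381}$)
$\frac{1}{p{\left(-3135,3044 \right)} - 8826232} = \frac{1}{\left(\frac{319}{-3135} - - \frac{1045}{127}\right) - 8826232} = \frac{1}{\left(319 \left(- \frac{1}{3135}\right) + \frac{1045}{127}\right) - 8826232} = \frac{1}{\left(- \frac{29}{285} + \frac{1045}{127}\right) - 8826232} = \frac{1}{\frac{294142}{36195} - 8826232} = \frac{1}{- \frac{319465173098}{36195}} = - \frac{36195}{319465173098}$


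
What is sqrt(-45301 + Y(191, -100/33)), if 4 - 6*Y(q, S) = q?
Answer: I*sqrt(1631958)/6 ≈ 212.91*I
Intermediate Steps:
Y(q, S) = 2/3 - q/6
sqrt(-45301 + Y(191, -100/33)) = sqrt(-45301 + (2/3 - 1/6*191)) = sqrt(-45301 + (2/3 - 191/6)) = sqrt(-45301 - 187/6) = sqrt(-271993/6) = I*sqrt(1631958)/6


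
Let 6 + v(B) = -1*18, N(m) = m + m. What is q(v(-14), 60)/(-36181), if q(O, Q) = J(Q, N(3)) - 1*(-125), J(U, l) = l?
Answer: -131/36181 ≈ -0.0036207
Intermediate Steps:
N(m) = 2*m
v(B) = -24 (v(B) = -6 - 1*18 = -6 - 18 = -24)
q(O, Q) = 131 (q(O, Q) = 2*3 - 1*(-125) = 6 + 125 = 131)
q(v(-14), 60)/(-36181) = 131/(-36181) = 131*(-1/36181) = -131/36181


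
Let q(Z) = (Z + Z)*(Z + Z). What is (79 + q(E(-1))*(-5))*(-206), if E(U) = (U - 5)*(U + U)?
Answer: 577006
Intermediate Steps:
E(U) = 2*U*(-5 + U) (E(U) = (-5 + U)*(2*U) = 2*U*(-5 + U))
q(Z) = 4*Z**2 (q(Z) = (2*Z)*(2*Z) = 4*Z**2)
(79 + q(E(-1))*(-5))*(-206) = (79 + (4*(2*(-1)*(-5 - 1))**2)*(-5))*(-206) = (79 + (4*(2*(-1)*(-6))**2)*(-5))*(-206) = (79 + (4*12**2)*(-5))*(-206) = (79 + (4*144)*(-5))*(-206) = (79 + 576*(-5))*(-206) = (79 - 2880)*(-206) = -2801*(-206) = 577006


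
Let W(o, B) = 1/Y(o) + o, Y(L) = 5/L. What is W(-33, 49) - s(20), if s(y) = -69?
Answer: 147/5 ≈ 29.400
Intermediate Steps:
W(o, B) = 6*o/5 (W(o, B) = 1/(5/o) + o = o/5 + o = 6*o/5)
W(-33, 49) - s(20) = (6/5)*(-33) - 1*(-69) = -198/5 + 69 = 147/5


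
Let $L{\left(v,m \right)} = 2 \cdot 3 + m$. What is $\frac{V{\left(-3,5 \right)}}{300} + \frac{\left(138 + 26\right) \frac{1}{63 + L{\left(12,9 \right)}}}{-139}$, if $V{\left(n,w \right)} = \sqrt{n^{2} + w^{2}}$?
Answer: $- \frac{82}{5421} + \frac{\sqrt{34}}{300} \approx 0.0043101$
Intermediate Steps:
$L{\left(v,m \right)} = 6 + m$
$\frac{V{\left(-3,5 \right)}}{300} + \frac{\left(138 + 26\right) \frac{1}{63 + L{\left(12,9 \right)}}}{-139} = \frac{\sqrt{\left(-3\right)^{2} + 5^{2}}}{300} + \frac{\left(138 + 26\right) \frac{1}{63 + \left(6 + 9\right)}}{-139} = \sqrt{9 + 25} \cdot \frac{1}{300} + \frac{164}{63 + 15} \left(- \frac{1}{139}\right) = \sqrt{34} \cdot \frac{1}{300} + \frac{164}{78} \left(- \frac{1}{139}\right) = \frac{\sqrt{34}}{300} + 164 \cdot \frac{1}{78} \left(- \frac{1}{139}\right) = \frac{\sqrt{34}}{300} + \frac{82}{39} \left(- \frac{1}{139}\right) = \frac{\sqrt{34}}{300} - \frac{82}{5421} = - \frac{82}{5421} + \frac{\sqrt{34}}{300}$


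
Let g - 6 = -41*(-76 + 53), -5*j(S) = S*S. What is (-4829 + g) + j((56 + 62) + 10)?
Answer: -35784/5 ≈ -7156.8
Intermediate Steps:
j(S) = -S²/5 (j(S) = -S*S/5 = -S²/5)
g = 949 (g = 6 - 41*(-76 + 53) = 6 - 41*(-23) = 6 + 943 = 949)
(-4829 + g) + j((56 + 62) + 10) = (-4829 + 949) - ((56 + 62) + 10)²/5 = -3880 - (118 + 10)²/5 = -3880 - ⅕*128² = -3880 - ⅕*16384 = -3880 - 16384/5 = -35784/5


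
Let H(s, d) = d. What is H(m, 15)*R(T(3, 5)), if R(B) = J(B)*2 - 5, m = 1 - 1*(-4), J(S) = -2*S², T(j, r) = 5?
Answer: -1575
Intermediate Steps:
m = 5 (m = 1 + 4 = 5)
R(B) = -5 - 4*B² (R(B) = -2*B²*2 - 5 = -4*B² - 5 = -5 - 4*B²)
H(m, 15)*R(T(3, 5)) = 15*(-5 - 4*5²) = 15*(-5 - 4*25) = 15*(-5 - 100) = 15*(-105) = -1575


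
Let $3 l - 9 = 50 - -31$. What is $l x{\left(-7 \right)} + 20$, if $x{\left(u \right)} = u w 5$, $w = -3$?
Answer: $3170$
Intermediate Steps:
$x{\left(u \right)} = - 15 u$ ($x{\left(u \right)} = u \left(-3\right) 5 = - 3 u 5 = - 15 u$)
$l = 30$ ($l = 3 + \frac{50 - -31}{3} = 3 + \frac{50 + 31}{3} = 3 + \frac{1}{3} \cdot 81 = 3 + 27 = 30$)
$l x{\left(-7 \right)} + 20 = 30 \left(\left(-15\right) \left(-7\right)\right) + 20 = 30 \cdot 105 + 20 = 3150 + 20 = 3170$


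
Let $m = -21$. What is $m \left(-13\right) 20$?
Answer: $5460$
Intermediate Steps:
$m \left(-13\right) 20 = \left(-21\right) \left(-13\right) 20 = 273 \cdot 20 = 5460$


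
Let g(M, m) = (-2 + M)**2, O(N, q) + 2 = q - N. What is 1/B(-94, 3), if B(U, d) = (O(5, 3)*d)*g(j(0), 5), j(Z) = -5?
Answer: -1/588 ≈ -0.0017007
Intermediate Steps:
O(N, q) = -2 + q - N (O(N, q) = -2 + (q - N) = -2 + q - N)
B(U, d) = -196*d (B(U, d) = ((-2 + 3 - 1*5)*d)*(-2 - 5)**2 = ((-2 + 3 - 5)*d)*(-7)**2 = -4*d*49 = -196*d)
1/B(-94, 3) = 1/(-196*3) = 1/(-588) = -1/588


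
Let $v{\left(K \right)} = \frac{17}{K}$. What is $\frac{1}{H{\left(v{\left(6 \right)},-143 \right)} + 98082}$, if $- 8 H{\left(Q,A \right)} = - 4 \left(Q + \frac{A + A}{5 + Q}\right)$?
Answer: $\frac{564}{55308751} \approx 1.0197 \cdot 10^{-5}$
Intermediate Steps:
$H{\left(Q,A \right)} = \frac{Q}{2} + \frac{A}{5 + Q}$ ($H{\left(Q,A \right)} = - \frac{\left(-4\right) \left(Q + \frac{A + A}{5 + Q}\right)}{8} = - \frac{\left(-4\right) \left(Q + \frac{2 A}{5 + Q}\right)}{8} = - \frac{- 4 Q - \frac{8 A}{5 + Q}}{8} = \frac{Q}{2} + \frac{A}{5 + Q}$)
$\frac{1}{H{\left(v{\left(6 \right)},-143 \right)} + 98082} = \frac{1}{\frac{\left(\frac{17}{6}\right)^{2} + 2 \left(-143\right) + 5 \cdot \frac{17}{6}}{2 \left(5 + \frac{17}{6}\right)} + 98082} = \frac{1}{\frac{\left(17 \cdot \frac{1}{6}\right)^{2} - 286 + 5 \cdot 17 \cdot \frac{1}{6}}{2 \left(5 + 17 \cdot \frac{1}{6}\right)} + 98082} = \frac{1}{\frac{\left(\frac{17}{6}\right)^{2} - 286 + 5 \cdot \frac{17}{6}}{2 \left(5 + \frac{17}{6}\right)} + 98082} = \frac{1}{\frac{\frac{289}{36} - 286 + \frac{85}{6}}{2 \cdot \frac{47}{6}} + 98082} = \frac{1}{\frac{1}{2} \cdot \frac{6}{47} \left(- \frac{9497}{36}\right) + 98082} = \frac{1}{- \frac{9497}{564} + 98082} = \frac{1}{\frac{55308751}{564}} = \frac{564}{55308751}$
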